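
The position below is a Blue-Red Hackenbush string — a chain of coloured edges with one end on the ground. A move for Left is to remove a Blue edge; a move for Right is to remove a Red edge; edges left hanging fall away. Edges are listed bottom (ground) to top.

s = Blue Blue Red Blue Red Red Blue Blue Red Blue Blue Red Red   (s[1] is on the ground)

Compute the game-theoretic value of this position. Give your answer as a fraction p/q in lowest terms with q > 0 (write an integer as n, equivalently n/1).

3289/2048

Prefix values for Blue Blue Red Blue Red Red Blue Blue Red Blue Blue Red Red via {L|R} + simplicity:
val(B) = { 0 | ∅ } so 1
val(BB) = { 0; 1 | ∅ } so 2
val(BBR) = { 0; 1 | 2 } so 3/2
val(BBRB) = { 0; 1; 3/2 | 2 } so 7/4
val(BBRBR) = { 0; 1; 3/2 | 7/4; 2 } so 13/8
val(BBRBRR) = { 0; 1; 3/2 | 13/8; 7/4; 2 } so 25/16
val(BBRBRRB) = { 0; 1; 3/2; 25/16 | 13/8; 7/4; 2 } so 51/32
val(BBRBRRBB) = { 0; 1; 3/2; 25/16; 51/32 | 13/8; 7/4; 2 } so 103/64
val(BBRBRRBBR) = { 0; 1; 3/2; 25/16; 51/32 | 103/64; 13/8; 7/4; 2 } so 205/128
val(BBRBRRBBRB) = { 0; 1; 3/2; 25/16; 51/32; 205/128 | 103/64; 13/8; 7/4; 2 } so 411/256
val(BBRBRRBBRBB) = { 0; 1; 3/2; 25/16; 51/32; 205/128; 411/256 | 103/64; 13/8; 7/4; 2 } so 823/512
val(BBRBRRBBRBBR) = { 0; 1; 3/2; 25/16; 51/32; 205/128; 411/256 | 823/512; 103/64; 13/8; 7/4; 2 } so 1645/1024
val(BBRBRRBBRBBRR) = { 0; 1; 3/2; 25/16; 51/32; 205/128; 411/256 | 1645/1024; 823/512; 103/64; 13/8; 7/4; 2 } so 3289/2048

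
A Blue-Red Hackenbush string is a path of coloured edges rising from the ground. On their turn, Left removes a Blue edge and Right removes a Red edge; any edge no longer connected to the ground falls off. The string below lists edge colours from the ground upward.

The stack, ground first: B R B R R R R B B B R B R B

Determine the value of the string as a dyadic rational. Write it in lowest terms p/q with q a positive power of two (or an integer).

step 1: add B to get B; options L={ 0 } R={ none } -> 1
step 2: add R to get BR; options L={ 0 } R={ 1 } -> 1/2
step 3: add B to get BRB; options L={ 0,1/2 } R={ 1 } -> 3/4
step 4: add R to get BRBR; options L={ 0,1/2 } R={ 3/4,1 } -> 5/8
step 5: add R to get BRBRR; options L={ 0,1/2 } R={ 5/8,3/4,1 } -> 9/16
step 6: add R to get BRBRRR; options L={ 0,1/2 } R={ 9/16,5/8,3/4,1 } -> 17/32
step 7: add R to get BRBRRRR; options L={ 0,1/2 } R={ 17/32,9/16,5/8,3/4,1 } -> 33/64
step 8: add B to get BRBRRRRB; options L={ 0,1/2,33/64 } R={ 17/32,9/16,5/8,3/4,1 } -> 67/128
step 9: add B to get BRBRRRRBB; options L={ 0,1/2,33/64,67/128 } R={ 17/32,9/16,5/8,3/4,1 } -> 135/256
step 10: add B to get BRBRRRRBBB; options L={ 0,1/2,33/64,67/128,135/256 } R={ 17/32,9/16,5/8,3/4,1 } -> 271/512
step 11: add R to get BRBRRRRBBBR; options L={ 0,1/2,33/64,67/128,135/256 } R={ 271/512,17/32,9/16,5/8,3/4,1 } -> 541/1024
step 12: add B to get BRBRRRRBBBRB; options L={ 0,1/2,33/64,67/128,135/256,541/1024 } R={ 271/512,17/32,9/16,5/8,3/4,1 } -> 1083/2048
step 13: add R to get BRBRRRRBBBRBR; options L={ 0,1/2,33/64,67/128,135/256,541/1024 } R={ 1083/2048,271/512,17/32,9/16,5/8,3/4,1 } -> 2165/4096
step 14: add B to get BRBRRRRBBBRBRB; options L={ 0,1/2,33/64,67/128,135/256,541/1024,2165/4096 } R={ 1083/2048,271/512,17/32,9/16,5/8,3/4,1 } -> 4331/8192

4331/8192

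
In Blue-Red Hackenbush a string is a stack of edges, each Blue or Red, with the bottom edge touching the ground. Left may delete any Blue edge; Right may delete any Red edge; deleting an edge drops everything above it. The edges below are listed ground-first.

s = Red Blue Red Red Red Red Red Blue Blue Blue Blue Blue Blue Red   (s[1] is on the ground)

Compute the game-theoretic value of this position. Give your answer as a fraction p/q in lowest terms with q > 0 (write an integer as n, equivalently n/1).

-7939/8192

Prefix values for Red Blue Red Red Red Red Red Blue Blue Blue Blue Blue Blue Red via {L|R} + simplicity:
1 of 14 · R · max L −∞ · min R 0 -> -1
2 of 14 · RB · max L -1 · min R 0 -> -1/2
3 of 14 · RBR · max L -1 · min R -1/2 -> -3/4
4 of 14 · RBRR · max L -1 · min R -3/4 -> -7/8
5 of 14 · RBRRR · max L -1 · min R -7/8 -> -15/16
6 of 14 · RBRRRR · max L -1 · min R -15/16 -> -31/32
7 of 14 · RBRRRRR · max L -1 · min R -31/32 -> -63/64
8 of 14 · RBRRRRRB · max L -63/64 · min R -31/32 -> -125/128
9 of 14 · RBRRRRRBB · max L -125/128 · min R -31/32 -> -249/256
10 of 14 · RBRRRRRBBB · max L -249/256 · min R -31/32 -> -497/512
11 of 14 · RBRRRRRBBBB · max L -497/512 · min R -31/32 -> -993/1024
12 of 14 · RBRRRRRBBBBB · max L -993/1024 · min R -31/32 -> -1985/2048
13 of 14 · RBRRRRRBBBBBB · max L -1985/2048 · min R -31/32 -> -3969/4096
14 of 14 · RBRRRRRBBBBBBR · max L -1985/2048 · min R -3969/4096 -> -7939/8192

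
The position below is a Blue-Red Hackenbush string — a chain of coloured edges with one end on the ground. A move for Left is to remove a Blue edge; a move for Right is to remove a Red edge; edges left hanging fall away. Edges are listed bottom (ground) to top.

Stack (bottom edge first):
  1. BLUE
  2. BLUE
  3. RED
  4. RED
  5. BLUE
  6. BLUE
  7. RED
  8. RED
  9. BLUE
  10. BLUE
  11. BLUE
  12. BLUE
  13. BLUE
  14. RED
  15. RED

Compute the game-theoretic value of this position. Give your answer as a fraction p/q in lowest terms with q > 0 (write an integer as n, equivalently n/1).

11513/8192

Prefix values for BLUE BLUE RED RED BLUE BLUE RED RED BLUE BLUE BLUE BLUE BLUE RED RED via {L|R} + simplicity:
v_1 [B]  L=[0]  R=[(no moves)]  so 1
v_2 [BB]  L=[0 1]  R=[(no moves)]  so 2
v_3 [BBR]  L=[0 1]  R=[2]  so 3/2
v_4 [BBRR]  L=[0 1]  R=[3/2 2]  so 5/4
v_5 [BBRRB]  L=[0 1 5/4]  R=[3/2 2]  so 11/8
v_6 [BBRRBB]  L=[0 1 5/4 11/8]  R=[3/2 2]  so 23/16
v_7 [BBRRBBR]  L=[0 1 5/4 11/8]  R=[23/16 3/2 2]  so 45/32
v_8 [BBRRBBRR]  L=[0 1 5/4 11/8]  R=[45/32 23/16 3/2 2]  so 89/64
v_9 [BBRRBBRRB]  L=[0 1 5/4 11/8 89/64]  R=[45/32 23/16 3/2 2]  so 179/128
v_10 [BBRRBBRRBB]  L=[0 1 5/4 11/8 89/64 179/128]  R=[45/32 23/16 3/2 2]  so 359/256
v_11 [BBRRBBRRBBB]  L=[0 1 5/4 11/8 89/64 179/128 359/256]  R=[45/32 23/16 3/2 2]  so 719/512
v_12 [BBRRBBRRBBBB]  L=[0 1 5/4 11/8 89/64 179/128 359/256 719/512]  R=[45/32 23/16 3/2 2]  so 1439/1024
v_13 [BBRRBBRRBBBBB]  L=[0 1 5/4 11/8 89/64 179/128 359/256 719/512 1439/1024]  R=[45/32 23/16 3/2 2]  so 2879/2048
v_14 [BBRRBBRRBBBBBR]  L=[0 1 5/4 11/8 89/64 179/128 359/256 719/512 1439/1024]  R=[2879/2048 45/32 23/16 3/2 2]  so 5757/4096
v_15 [BBRRBBRRBBBBBRR]  L=[0 1 5/4 11/8 89/64 179/128 359/256 719/512 1439/1024]  R=[5757/4096 2879/2048 45/32 23/16 3/2 2]  so 11513/8192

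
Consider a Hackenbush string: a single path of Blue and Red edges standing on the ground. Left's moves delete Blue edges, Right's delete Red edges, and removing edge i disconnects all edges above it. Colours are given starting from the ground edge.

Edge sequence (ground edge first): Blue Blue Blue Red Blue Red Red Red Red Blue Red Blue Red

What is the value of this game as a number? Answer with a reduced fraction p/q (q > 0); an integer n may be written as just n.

2581/1024

v(B) = { 0 | — } = 1
v(BB) = { 0 1 | — } = 2
v(BBB) = { 0 1 2 | — } = 3
v(BBBR) = { 0 1 2 | 3 } = 5/2
v(BBBRB) = { 0 1 2 5/2 | 3 } = 11/4
v(BBBRBR) = { 0 1 2 5/2 | 11/4 3 } = 21/8
v(BBBRBRR) = { 0 1 2 5/2 | 21/8 11/4 3 } = 41/16
v(BBBRBRRR) = { 0 1 2 5/2 | 41/16 21/8 11/4 3 } = 81/32
v(BBBRBRRRR) = { 0 1 2 5/2 | 81/32 41/16 21/8 11/4 3 } = 161/64
v(BBBRBRRRRB) = { 0 1 2 5/2 161/64 | 81/32 41/16 21/8 11/4 3 } = 323/128
v(BBBRBRRRRBR) = { 0 1 2 5/2 161/64 | 323/128 81/32 41/16 21/8 11/4 3 } = 645/256
v(BBBRBRRRRBRB) = { 0 1 2 5/2 161/64 645/256 | 323/128 81/32 41/16 21/8 11/4 3 } = 1291/512
v(BBBRBRRRRBRBR) = { 0 1 2 5/2 161/64 645/256 | 1291/512 323/128 81/32 41/16 21/8 11/4 3 } = 2581/1024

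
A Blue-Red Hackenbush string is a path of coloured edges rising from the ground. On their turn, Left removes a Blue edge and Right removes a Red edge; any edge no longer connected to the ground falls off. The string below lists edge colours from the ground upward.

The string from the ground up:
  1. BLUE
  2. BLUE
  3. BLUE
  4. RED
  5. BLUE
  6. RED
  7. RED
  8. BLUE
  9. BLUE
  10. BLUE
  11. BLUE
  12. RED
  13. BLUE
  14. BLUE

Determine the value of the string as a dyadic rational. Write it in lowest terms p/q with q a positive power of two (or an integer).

5367/2048

Prefix values for BLUE BLUE BLUE RED BLUE RED RED BLUE BLUE BLUE BLUE RED BLUE BLUE via {L|R} + simplicity:
G(B) = { 0 | · } so 1
G(BB) = { 0; 1 | · } so 2
G(BBB) = { 0; 1; 2 | · } so 3
G(BBBR) = { 0; 1; 2 | 3 } so 5/2
G(BBBRB) = { 0; 1; 2; 5/2 | 3 } so 11/4
G(BBBRBR) = { 0; 1; 2; 5/2 | 11/4; 3 } so 21/8
G(BBBRBRR) = { 0; 1; 2; 5/2 | 21/8; 11/4; 3 } so 41/16
G(BBBRBRRB) = { 0; 1; 2; 5/2; 41/16 | 21/8; 11/4; 3 } so 83/32
G(BBBRBRRBB) = { 0; 1; 2; 5/2; 41/16; 83/32 | 21/8; 11/4; 3 } so 167/64
G(BBBRBRRBBB) = { 0; 1; 2; 5/2; 41/16; 83/32; 167/64 | 21/8; 11/4; 3 } so 335/128
G(BBBRBRRBBBB) = { 0; 1; 2; 5/2; 41/16; 83/32; 167/64; 335/128 | 21/8; 11/4; 3 } so 671/256
G(BBBRBRRBBBBR) = { 0; 1; 2; 5/2; 41/16; 83/32; 167/64; 335/128 | 671/256; 21/8; 11/4; 3 } so 1341/512
G(BBBRBRRBBBBRB) = { 0; 1; 2; 5/2; 41/16; 83/32; 167/64; 335/128; 1341/512 | 671/256; 21/8; 11/4; 3 } so 2683/1024
G(BBBRBRRBBBBRBB) = { 0; 1; 2; 5/2; 41/16; 83/32; 167/64; 335/128; 1341/512; 2683/1024 | 671/256; 21/8; 11/4; 3 } so 5367/2048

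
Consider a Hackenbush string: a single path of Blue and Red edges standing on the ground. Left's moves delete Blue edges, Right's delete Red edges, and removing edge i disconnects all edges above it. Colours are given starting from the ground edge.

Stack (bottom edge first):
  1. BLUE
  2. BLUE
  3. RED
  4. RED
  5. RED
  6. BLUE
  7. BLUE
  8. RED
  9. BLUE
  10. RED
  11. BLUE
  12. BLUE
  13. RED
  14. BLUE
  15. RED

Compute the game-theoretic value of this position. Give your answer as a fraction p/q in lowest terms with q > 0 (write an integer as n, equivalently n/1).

9909/8192

step 1: add BLUE to get B; options L={ 0 } R={ — } => 1
step 2: add BLUE to get BB; options L={ 0 1 } R={ — } => 2
step 3: add RED to get BBR; options L={ 0 1 } R={ 2 } => 3/2
step 4: add RED to get BBRR; options L={ 0 1 } R={ 3/2 2 } => 5/4
step 5: add RED to get BBRRR; options L={ 0 1 } R={ 5/4 3/2 2 } => 9/8
step 6: add BLUE to get BBRRRB; options L={ 0 1 9/8 } R={ 5/4 3/2 2 } => 19/16
step 7: add BLUE to get BBRRRBB; options L={ 0 1 9/8 19/16 } R={ 5/4 3/2 2 } => 39/32
step 8: add RED to get BBRRRBBR; options L={ 0 1 9/8 19/16 } R={ 39/32 5/4 3/2 2 } => 77/64
step 9: add BLUE to get BBRRRBBRB; options L={ 0 1 9/8 19/16 77/64 } R={ 39/32 5/4 3/2 2 } => 155/128
step 10: add RED to get BBRRRBBRBR; options L={ 0 1 9/8 19/16 77/64 } R={ 155/128 39/32 5/4 3/2 2 } => 309/256
step 11: add BLUE to get BBRRRBBRBRB; options L={ 0 1 9/8 19/16 77/64 309/256 } R={ 155/128 39/32 5/4 3/2 2 } => 619/512
step 12: add BLUE to get BBRRRBBRBRBB; options L={ 0 1 9/8 19/16 77/64 309/256 619/512 } R={ 155/128 39/32 5/4 3/2 2 } => 1239/1024
step 13: add RED to get BBRRRBBRBRBBR; options L={ 0 1 9/8 19/16 77/64 309/256 619/512 } R={ 1239/1024 155/128 39/32 5/4 3/2 2 } => 2477/2048
step 14: add BLUE to get BBRRRBBRBRBBRB; options L={ 0 1 9/8 19/16 77/64 309/256 619/512 2477/2048 } R={ 1239/1024 155/128 39/32 5/4 3/2 2 } => 4955/4096
step 15: add RED to get BBRRRBBRBRBBRBR; options L={ 0 1 9/8 19/16 77/64 309/256 619/512 2477/2048 } R={ 4955/4096 1239/1024 155/128 39/32 5/4 3/2 2 } => 9909/8192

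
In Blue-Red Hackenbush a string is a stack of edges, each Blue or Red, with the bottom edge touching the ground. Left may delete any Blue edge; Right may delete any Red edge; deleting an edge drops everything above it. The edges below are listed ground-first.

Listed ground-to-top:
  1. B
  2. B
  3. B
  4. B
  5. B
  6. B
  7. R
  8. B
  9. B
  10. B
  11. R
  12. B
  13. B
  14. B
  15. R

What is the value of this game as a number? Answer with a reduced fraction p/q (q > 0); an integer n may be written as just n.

step 1: add B to get B; options L={ 0 } R={ (no moves) } — 1
step 2: add B to get BB; options L={ 0; 1 } R={ (no moves) } — 2
step 3: add B to get BBB; options L={ 0; 1; 2 } R={ (no moves) } — 3
step 4: add B to get BBBB; options L={ 0; 1; 2; 3 } R={ (no moves) } — 4
step 5: add B to get BBBBB; options L={ 0; 1; 2; 3; 4 } R={ (no moves) } — 5
step 6: add B to get BBBBBB; options L={ 0; 1; 2; 3; 4; 5 } R={ (no moves) } — 6
step 7: add R to get BBBBBBR; options L={ 0; 1; 2; 3; 4; 5 } R={ 6 } — 11/2
step 8: add B to get BBBBBBRB; options L={ 0; 1; 2; 3; 4; 5; 11/2 } R={ 6 } — 23/4
step 9: add B to get BBBBBBRBB; options L={ 0; 1; 2; 3; 4; 5; 11/2; 23/4 } R={ 6 } — 47/8
step 10: add B to get BBBBBBRBBB; options L={ 0; 1; 2; 3; 4; 5; 11/2; 23/4; 47/8 } R={ 6 } — 95/16
step 11: add R to get BBBBBBRBBBR; options L={ 0; 1; 2; 3; 4; 5; 11/2; 23/4; 47/8 } R={ 95/16; 6 } — 189/32
step 12: add B to get BBBBBBRBBBRB; options L={ 0; 1; 2; 3; 4; 5; 11/2; 23/4; 47/8; 189/32 } R={ 95/16; 6 } — 379/64
step 13: add B to get BBBBBBRBBBRBB; options L={ 0; 1; 2; 3; 4; 5; 11/2; 23/4; 47/8; 189/32; 379/64 } R={ 95/16; 6 } — 759/128
step 14: add B to get BBBBBBRBBBRBBB; options L={ 0; 1; 2; 3; 4; 5; 11/2; 23/4; 47/8; 189/32; 379/64; 759/128 } R={ 95/16; 6 } — 1519/256
step 15: add R to get BBBBBBRBBBRBBBR; options L={ 0; 1; 2; 3; 4; 5; 11/2; 23/4; 47/8; 189/32; 379/64; 759/128 } R={ 1519/256; 95/16; 6 } — 3037/512

3037/512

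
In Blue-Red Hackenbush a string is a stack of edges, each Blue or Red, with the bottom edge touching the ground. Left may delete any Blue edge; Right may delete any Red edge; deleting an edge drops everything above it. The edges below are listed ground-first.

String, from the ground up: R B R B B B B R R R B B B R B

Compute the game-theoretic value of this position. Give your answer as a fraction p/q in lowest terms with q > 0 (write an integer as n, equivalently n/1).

Build value(s[:k]) for k = 1..15, string s = R B R B B B B R R R B B B R B.
value(R) = { (no moves) | 0 } so -1
value(RB) = { -1 | 0 } so -1/2
value(RBR) = { -1 | -1/2 0 } so -3/4
value(RBRB) = { -1 -3/4 | -1/2 0 } so -5/8
value(RBRBB) = { -1 -3/4 -5/8 | -1/2 0 } so -9/16
value(RBRBBB) = { -1 -3/4 -5/8 -9/16 | -1/2 0 } so -17/32
value(RBRBBBB) = { -1 -3/4 -5/8 -9/16 -17/32 | -1/2 0 } so -33/64
value(RBRBBBBR) = { -1 -3/4 -5/8 -9/16 -17/32 | -33/64 -1/2 0 } so -67/128
value(RBRBBBBRR) = { -1 -3/4 -5/8 -9/16 -17/32 | -67/128 -33/64 -1/2 0 } so -135/256
value(RBRBBBBRRR) = { -1 -3/4 -5/8 -9/16 -17/32 | -135/256 -67/128 -33/64 -1/2 0 } so -271/512
value(RBRBBBBRRRB) = { -1 -3/4 -5/8 -9/16 -17/32 -271/512 | -135/256 -67/128 -33/64 -1/2 0 } so -541/1024
value(RBRBBBBRRRBB) = { -1 -3/4 -5/8 -9/16 -17/32 -271/512 -541/1024 | -135/256 -67/128 -33/64 -1/2 0 } so -1081/2048
value(RBRBBBBRRRBBB) = { -1 -3/4 -5/8 -9/16 -17/32 -271/512 -541/1024 -1081/2048 | -135/256 -67/128 -33/64 -1/2 0 } so -2161/4096
value(RBRBBBBRRRBBBR) = { -1 -3/4 -5/8 -9/16 -17/32 -271/512 -541/1024 -1081/2048 | -2161/4096 -135/256 -67/128 -33/64 -1/2 0 } so -4323/8192
value(RBRBBBBRRRBBBRB) = { -1 -3/4 -5/8 -9/16 -17/32 -271/512 -541/1024 -1081/2048 -4323/8192 | -2161/4096 -135/256 -67/128 -33/64 -1/2 0 } so -8645/16384

-8645/16384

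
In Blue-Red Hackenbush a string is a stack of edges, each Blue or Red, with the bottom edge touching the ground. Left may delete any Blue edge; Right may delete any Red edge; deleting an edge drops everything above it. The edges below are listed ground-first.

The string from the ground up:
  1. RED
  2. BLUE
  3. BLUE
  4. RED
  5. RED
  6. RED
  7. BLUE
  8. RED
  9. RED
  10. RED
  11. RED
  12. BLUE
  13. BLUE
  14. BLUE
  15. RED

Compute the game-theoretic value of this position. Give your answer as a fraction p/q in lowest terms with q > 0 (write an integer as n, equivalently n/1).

Recurse on prefixes of the 15-edge string RED BLUE BLUE RED RED RED BLUE RED RED RED RED BLUE BLUE BLUE RED:
1 of 15 · R · max L −∞ · min R 0 — -1
2 of 15 · RB · max L -1 · min R 0 — -1/2
3 of 15 · RBB · max L -1/2 · min R 0 — -1/4
4 of 15 · RBBR · max L -1/2 · min R -1/4 — -3/8
5 of 15 · RBBRR · max L -1/2 · min R -3/8 — -7/16
6 of 15 · RBBRRR · max L -1/2 · min R -7/16 — -15/32
7 of 15 · RBBRRRB · max L -15/32 · min R -7/16 — -29/64
8 of 15 · RBBRRRBR · max L -15/32 · min R -29/64 — -59/128
9 of 15 · RBBRRRBRR · max L -15/32 · min R -59/128 — -119/256
10 of 15 · RBBRRRBRRR · max L -15/32 · min R -119/256 — -239/512
11 of 15 · RBBRRRBRRRR · max L -15/32 · min R -239/512 — -479/1024
12 of 15 · RBBRRRBRRRRB · max L -479/1024 · min R -239/512 — -957/2048
13 of 15 · RBBRRRBRRRRBB · max L -957/2048 · min R -239/512 — -1913/4096
14 of 15 · RBBRRRBRRRRBBB · max L -1913/4096 · min R -239/512 — -3825/8192
15 of 15 · RBBRRRBRRRRBBBR · max L -1913/4096 · min R -3825/8192 — -7651/16384

-7651/16384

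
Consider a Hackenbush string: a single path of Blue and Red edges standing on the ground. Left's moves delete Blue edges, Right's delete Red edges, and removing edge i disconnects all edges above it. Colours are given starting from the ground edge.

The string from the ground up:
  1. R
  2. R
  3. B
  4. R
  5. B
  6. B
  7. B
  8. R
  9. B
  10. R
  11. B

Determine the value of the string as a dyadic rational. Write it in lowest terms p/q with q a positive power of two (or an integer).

-789/512

Build G(s[:k]) for k = 1..11, string s = R R B R B B B R B R B.
G(R) = {  | 0 } — -1
G(RR) = {  | -1 0 } — -2
G(RRB) = { -2 | -1 0 } — -3/2
G(RRBR) = { -2 | -3/2 -1 0 } — -7/4
G(RRBRB) = { -2 -7/4 | -3/2 -1 0 } — -13/8
G(RRBRBB) = { -2 -7/4 -13/8 | -3/2 -1 0 } — -25/16
G(RRBRBBB) = { -2 -7/4 -13/8 -25/16 | -3/2 -1 0 } — -49/32
G(RRBRBBBR) = { -2 -7/4 -13/8 -25/16 | -49/32 -3/2 -1 0 } — -99/64
G(RRBRBBBRB) = { -2 -7/4 -13/8 -25/16 -99/64 | -49/32 -3/2 -1 0 } — -197/128
G(RRBRBBBRBR) = { -2 -7/4 -13/8 -25/16 -99/64 | -197/128 -49/32 -3/2 -1 0 } — -395/256
G(RRBRBBBRBRB) = { -2 -7/4 -13/8 -25/16 -99/64 -395/256 | -197/128 -49/32 -3/2 -1 0 } — -789/512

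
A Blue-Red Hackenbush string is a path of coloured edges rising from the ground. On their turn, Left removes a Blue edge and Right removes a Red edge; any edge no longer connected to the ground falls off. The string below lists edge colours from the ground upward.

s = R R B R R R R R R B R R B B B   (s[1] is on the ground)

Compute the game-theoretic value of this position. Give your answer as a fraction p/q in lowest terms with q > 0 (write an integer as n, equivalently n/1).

g_1 [R]  L=[]  R=[0]  so -1
g_2 [RR]  L=[]  R=[-1, 0]  so -2
g_3 [RRB]  L=[-2]  R=[-1, 0]  so -3/2
g_4 [RRBR]  L=[-2]  R=[-3/2, -1, 0]  so -7/4
g_5 [RRBRR]  L=[-2]  R=[-7/4, -3/2, -1, 0]  so -15/8
g_6 [RRBRRR]  L=[-2]  R=[-15/8, -7/4, -3/2, -1, 0]  so -31/16
g_7 [RRBRRRR]  L=[-2]  R=[-31/16, -15/8, -7/4, -3/2, -1, 0]  so -63/32
g_8 [RRBRRRRR]  L=[-2]  R=[-63/32, -31/16, -15/8, -7/4, -3/2, -1, 0]  so -127/64
g_9 [RRBRRRRRR]  L=[-2]  R=[-127/64, -63/32, -31/16, -15/8, -7/4, -3/2, -1, 0]  so -255/128
g_10 [RRBRRRRRRB]  L=[-2, -255/128]  R=[-127/64, -63/32, -31/16, -15/8, -7/4, -3/2, -1, 0]  so -509/256
g_11 [RRBRRRRRRBR]  L=[-2, -255/128]  R=[-509/256, -127/64, -63/32, -31/16, -15/8, -7/4, -3/2, -1, 0]  so -1019/512
g_12 [RRBRRRRRRBRR]  L=[-2, -255/128]  R=[-1019/512, -509/256, -127/64, -63/32, -31/16, -15/8, -7/4, -3/2, -1, 0]  so -2039/1024
g_13 [RRBRRRRRRBRRB]  L=[-2, -255/128, -2039/1024]  R=[-1019/512, -509/256, -127/64, -63/32, -31/16, -15/8, -7/4, -3/2, -1, 0]  so -4077/2048
g_14 [RRBRRRRRRBRRBB]  L=[-2, -255/128, -2039/1024, -4077/2048]  R=[-1019/512, -509/256, -127/64, -63/32, -31/16, -15/8, -7/4, -3/2, -1, 0]  so -8153/4096
g_15 [RRBRRRRRRBRRBBB]  L=[-2, -255/128, -2039/1024, -4077/2048, -8153/4096]  R=[-1019/512, -509/256, -127/64, -63/32, -31/16, -15/8, -7/4, -3/2, -1, 0]  so -16305/8192

-16305/8192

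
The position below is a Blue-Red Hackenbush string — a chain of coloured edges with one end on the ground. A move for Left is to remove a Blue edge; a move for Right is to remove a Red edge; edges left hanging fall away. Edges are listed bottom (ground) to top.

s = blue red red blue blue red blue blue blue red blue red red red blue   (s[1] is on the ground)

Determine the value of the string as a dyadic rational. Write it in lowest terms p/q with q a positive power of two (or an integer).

7075/16384

Recurse on prefixes of the 15-edge string blue red red blue blue red blue blue blue red blue red red red blue:
val_1 [b]  L=[0]  R=[—]  => 1
val_2 [br]  L=[0]  R=[1]  => 1/2
val_3 [brr]  L=[0]  R=[1/2,1]  => 1/4
val_4 [brrb]  L=[0,1/4]  R=[1/2,1]  => 3/8
val_5 [brrbb]  L=[0,1/4,3/8]  R=[1/2,1]  => 7/16
val_6 [brrbbr]  L=[0,1/4,3/8]  R=[7/16,1/2,1]  => 13/32
val_7 [brrbbrb]  L=[0,1/4,3/8,13/32]  R=[7/16,1/2,1]  => 27/64
val_8 [brrbbrbb]  L=[0,1/4,3/8,13/32,27/64]  R=[7/16,1/2,1]  => 55/128
val_9 [brrbbrbbb]  L=[0,1/4,3/8,13/32,27/64,55/128]  R=[7/16,1/2,1]  => 111/256
val_10 [brrbbrbbbr]  L=[0,1/4,3/8,13/32,27/64,55/128]  R=[111/256,7/16,1/2,1]  => 221/512
val_11 [brrbbrbbbrb]  L=[0,1/4,3/8,13/32,27/64,55/128,221/512]  R=[111/256,7/16,1/2,1]  => 443/1024
val_12 [brrbbrbbbrbr]  L=[0,1/4,3/8,13/32,27/64,55/128,221/512]  R=[443/1024,111/256,7/16,1/2,1]  => 885/2048
val_13 [brrbbrbbbrbrr]  L=[0,1/4,3/8,13/32,27/64,55/128,221/512]  R=[885/2048,443/1024,111/256,7/16,1/2,1]  => 1769/4096
val_14 [brrbbrbbbrbrrr]  L=[0,1/4,3/8,13/32,27/64,55/128,221/512]  R=[1769/4096,885/2048,443/1024,111/256,7/16,1/2,1]  => 3537/8192
val_15 [brrbbrbbbrbrrrb]  L=[0,1/4,3/8,13/32,27/64,55/128,221/512,3537/8192]  R=[1769/4096,885/2048,443/1024,111/256,7/16,1/2,1]  => 7075/16384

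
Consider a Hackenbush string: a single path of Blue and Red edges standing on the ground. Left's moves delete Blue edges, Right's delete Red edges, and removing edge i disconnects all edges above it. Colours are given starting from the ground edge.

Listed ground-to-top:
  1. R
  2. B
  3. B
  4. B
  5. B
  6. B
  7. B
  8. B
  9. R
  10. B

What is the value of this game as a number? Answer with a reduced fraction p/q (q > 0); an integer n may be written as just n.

-5/512

1 of 10 · R · max L −∞ · min R 0 → -1
2 of 10 · RB · max L -1 · min R 0 → -1/2
3 of 10 · RBB · max L -1/2 · min R 0 → -1/4
4 of 10 · RBBB · max L -1/4 · min R 0 → -1/8
5 of 10 · RBBBB · max L -1/8 · min R 0 → -1/16
6 of 10 · RBBBBB · max L -1/16 · min R 0 → -1/32
7 of 10 · RBBBBBB · max L -1/32 · min R 0 → -1/64
8 of 10 · RBBBBBBB · max L -1/64 · min R 0 → -1/128
9 of 10 · RBBBBBBBR · max L -1/64 · min R -1/128 → -3/256
10 of 10 · RBBBBBBBRB · max L -3/256 · min R -1/128 → -5/512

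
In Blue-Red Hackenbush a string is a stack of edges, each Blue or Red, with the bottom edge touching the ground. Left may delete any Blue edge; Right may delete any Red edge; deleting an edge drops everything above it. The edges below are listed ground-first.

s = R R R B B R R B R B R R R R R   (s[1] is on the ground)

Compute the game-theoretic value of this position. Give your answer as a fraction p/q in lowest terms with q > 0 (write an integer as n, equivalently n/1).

-9919/4096

Prefix values for R R R B B R R B R B R R R R R via {L|R} + simplicity:
g(R) = { — | 0 } so -1
g(RR) = { — | -1, 0 } so -2
g(RRR) = { — | -2, -1, 0 } so -3
g(RRRB) = { -3 | -2, -1, 0 } so -5/2
g(RRRBB) = { -3, -5/2 | -2, -1, 0 } so -9/4
g(RRRBBR) = { -3, -5/2 | -9/4, -2, -1, 0 } so -19/8
g(RRRBBRR) = { -3, -5/2 | -19/8, -9/4, -2, -1, 0 } so -39/16
g(RRRBBRRB) = { -3, -5/2, -39/16 | -19/8, -9/4, -2, -1, 0 } so -77/32
g(RRRBBRRBR) = { -3, -5/2, -39/16 | -77/32, -19/8, -9/4, -2, -1, 0 } so -155/64
g(RRRBBRRBRB) = { -3, -5/2, -39/16, -155/64 | -77/32, -19/8, -9/4, -2, -1, 0 } so -309/128
g(RRRBBRRBRBR) = { -3, -5/2, -39/16, -155/64 | -309/128, -77/32, -19/8, -9/4, -2, -1, 0 } so -619/256
g(RRRBBRRBRBRR) = { -3, -5/2, -39/16, -155/64 | -619/256, -309/128, -77/32, -19/8, -9/4, -2, -1, 0 } so -1239/512
g(RRRBBRRBRBRRR) = { -3, -5/2, -39/16, -155/64 | -1239/512, -619/256, -309/128, -77/32, -19/8, -9/4, -2, -1, 0 } so -2479/1024
g(RRRBBRRBRBRRRR) = { -3, -5/2, -39/16, -155/64 | -2479/1024, -1239/512, -619/256, -309/128, -77/32, -19/8, -9/4, -2, -1, 0 } so -4959/2048
g(RRRBBRRBRBRRRRR) = { -3, -5/2, -39/16, -155/64 | -4959/2048, -2479/1024, -1239/512, -619/256, -309/128, -77/32, -19/8, -9/4, -2, -1, 0 } so -9919/4096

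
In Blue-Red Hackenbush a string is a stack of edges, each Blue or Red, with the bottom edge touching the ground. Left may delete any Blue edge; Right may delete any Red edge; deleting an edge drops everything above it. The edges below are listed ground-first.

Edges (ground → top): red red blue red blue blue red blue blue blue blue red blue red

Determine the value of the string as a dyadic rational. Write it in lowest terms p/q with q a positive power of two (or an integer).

-6411/4096

Build value(s[:k]) for k = 1..14, string s = red red blue red blue blue red blue blue blue blue red blue red.
value_1 [r]  L=[]  R=[0]  → -1
value_2 [rr]  L=[]  R=[-1 0]  → -2
value_3 [rrb]  L=[-2]  R=[-1 0]  → -3/2
value_4 [rrbr]  L=[-2]  R=[-3/2 -1 0]  → -7/4
value_5 [rrbrb]  L=[-2 -7/4]  R=[-3/2 -1 0]  → -13/8
value_6 [rrbrbb]  L=[-2 -7/4 -13/8]  R=[-3/2 -1 0]  → -25/16
value_7 [rrbrbbr]  L=[-2 -7/4 -13/8]  R=[-25/16 -3/2 -1 0]  → -51/32
value_8 [rrbrbbrb]  L=[-2 -7/4 -13/8 -51/32]  R=[-25/16 -3/2 -1 0]  → -101/64
value_9 [rrbrbbrbb]  L=[-2 -7/4 -13/8 -51/32 -101/64]  R=[-25/16 -3/2 -1 0]  → -201/128
value_10 [rrbrbbrbbb]  L=[-2 -7/4 -13/8 -51/32 -101/64 -201/128]  R=[-25/16 -3/2 -1 0]  → -401/256
value_11 [rrbrbbrbbbb]  L=[-2 -7/4 -13/8 -51/32 -101/64 -201/128 -401/256]  R=[-25/16 -3/2 -1 0]  → -801/512
value_12 [rrbrbbrbbbbr]  L=[-2 -7/4 -13/8 -51/32 -101/64 -201/128 -401/256]  R=[-801/512 -25/16 -3/2 -1 0]  → -1603/1024
value_13 [rrbrbbrbbbbrb]  L=[-2 -7/4 -13/8 -51/32 -101/64 -201/128 -401/256 -1603/1024]  R=[-801/512 -25/16 -3/2 -1 0]  → -3205/2048
value_14 [rrbrbbrbbbbrbr]  L=[-2 -7/4 -13/8 -51/32 -101/64 -201/128 -401/256 -1603/1024]  R=[-3205/2048 -801/512 -25/16 -3/2 -1 0]  → -6411/4096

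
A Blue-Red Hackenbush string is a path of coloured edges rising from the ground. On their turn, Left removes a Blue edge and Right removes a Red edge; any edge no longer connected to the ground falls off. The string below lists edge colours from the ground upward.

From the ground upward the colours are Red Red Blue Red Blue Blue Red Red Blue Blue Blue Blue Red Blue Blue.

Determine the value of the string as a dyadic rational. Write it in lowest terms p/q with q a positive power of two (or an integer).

1 of 15 · R · max L −∞ · min R 0 — -1
2 of 15 · RR · max L −∞ · min R -1 — -2
3 of 15 · RRB · max L -2 · min R -1 — -3/2
4 of 15 · RRBR · max L -2 · min R -3/2 — -7/4
5 of 15 · RRBRB · max L -7/4 · min R -3/2 — -13/8
6 of 15 · RRBRBB · max L -13/8 · min R -3/2 — -25/16
7 of 15 · RRBRBBR · max L -13/8 · min R -25/16 — -51/32
8 of 15 · RRBRBBRR · max L -13/8 · min R -51/32 — -103/64
9 of 15 · RRBRBBRRB · max L -103/64 · min R -51/32 — -205/128
10 of 15 · RRBRBBRRBB · max L -205/128 · min R -51/32 — -409/256
11 of 15 · RRBRBBRRBBB · max L -409/256 · min R -51/32 — -817/512
12 of 15 · RRBRBBRRBBBB · max L -817/512 · min R -51/32 — -1633/1024
13 of 15 · RRBRBBRRBBBBR · max L -817/512 · min R -1633/1024 — -3267/2048
14 of 15 · RRBRBBRRBBBBRB · max L -3267/2048 · min R -1633/1024 — -6533/4096
15 of 15 · RRBRBBRRBBBBRBB · max L -6533/4096 · min R -1633/1024 — -13065/8192

-13065/8192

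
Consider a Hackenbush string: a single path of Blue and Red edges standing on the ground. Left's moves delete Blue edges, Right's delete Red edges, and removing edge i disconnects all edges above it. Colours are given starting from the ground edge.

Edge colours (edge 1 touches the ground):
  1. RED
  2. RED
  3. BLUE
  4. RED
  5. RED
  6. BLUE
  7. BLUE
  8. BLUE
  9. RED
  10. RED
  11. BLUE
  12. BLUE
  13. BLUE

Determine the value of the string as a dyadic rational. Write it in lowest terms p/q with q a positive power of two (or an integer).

-3633/2048

Prefix values for RED RED BLUE RED RED BLUE BLUE BLUE RED RED BLUE BLUE BLUE via {L|R} + simplicity:
R: Left {  }, Right { 0 } ⇒ simplest -1
RR: Left {  }, Right { -1; 0 } ⇒ simplest -2
RRB: Left { -2 }, Right { -1; 0 } ⇒ simplest -3/2
RRBR: Left { -2 }, Right { -3/2; -1; 0 } ⇒ simplest -7/4
RRBRR: Left { -2 }, Right { -7/4; -3/2; -1; 0 } ⇒ simplest -15/8
RRBRRB: Left { -2; -15/8 }, Right { -7/4; -3/2; -1; 0 } ⇒ simplest -29/16
RRBRRBB: Left { -2; -15/8; -29/16 }, Right { -7/4; -3/2; -1; 0 } ⇒ simplest -57/32
RRBRRBBB: Left { -2; -15/8; -29/16; -57/32 }, Right { -7/4; -3/2; -1; 0 } ⇒ simplest -113/64
RRBRRBBBR: Left { -2; -15/8; -29/16; -57/32 }, Right { -113/64; -7/4; -3/2; -1; 0 } ⇒ simplest -227/128
RRBRRBBBRR: Left { -2; -15/8; -29/16; -57/32 }, Right { -227/128; -113/64; -7/4; -3/2; -1; 0 } ⇒ simplest -455/256
RRBRRBBBRRB: Left { -2; -15/8; -29/16; -57/32; -455/256 }, Right { -227/128; -113/64; -7/4; -3/2; -1; 0 } ⇒ simplest -909/512
RRBRRBBBRRBB: Left { -2; -15/8; -29/16; -57/32; -455/256; -909/512 }, Right { -227/128; -113/64; -7/4; -3/2; -1; 0 } ⇒ simplest -1817/1024
RRBRRBBBRRBBB: Left { -2; -15/8; -29/16; -57/32; -455/256; -909/512; -1817/1024 }, Right { -227/128; -113/64; -7/4; -3/2; -1; 0 } ⇒ simplest -3633/2048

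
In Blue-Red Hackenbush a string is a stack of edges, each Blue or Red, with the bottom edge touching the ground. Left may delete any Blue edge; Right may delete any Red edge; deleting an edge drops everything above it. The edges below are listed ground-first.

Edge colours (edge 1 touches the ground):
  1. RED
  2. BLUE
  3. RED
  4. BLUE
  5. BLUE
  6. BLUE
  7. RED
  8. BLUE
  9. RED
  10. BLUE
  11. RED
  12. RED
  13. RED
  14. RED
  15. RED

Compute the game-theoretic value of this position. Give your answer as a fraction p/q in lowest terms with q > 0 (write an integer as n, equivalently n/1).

-8895/16384

step 1: add RED to get R; options L={ none } R={ 0 } so -1
step 2: add BLUE to get RB; options L={ -1 } R={ 0 } so -1/2
step 3: add RED to get RBR; options L={ -1 } R={ -1/2 0 } so -3/4
step 4: add BLUE to get RBRB; options L={ -1 -3/4 } R={ -1/2 0 } so -5/8
step 5: add BLUE to get RBRBB; options L={ -1 -3/4 -5/8 } R={ -1/2 0 } so -9/16
step 6: add BLUE to get RBRBBB; options L={ -1 -3/4 -5/8 -9/16 } R={ -1/2 0 } so -17/32
step 7: add RED to get RBRBBBR; options L={ -1 -3/4 -5/8 -9/16 } R={ -17/32 -1/2 0 } so -35/64
step 8: add BLUE to get RBRBBBRB; options L={ -1 -3/4 -5/8 -9/16 -35/64 } R={ -17/32 -1/2 0 } so -69/128
step 9: add RED to get RBRBBBRBR; options L={ -1 -3/4 -5/8 -9/16 -35/64 } R={ -69/128 -17/32 -1/2 0 } so -139/256
step 10: add BLUE to get RBRBBBRBRB; options L={ -1 -3/4 -5/8 -9/16 -35/64 -139/256 } R={ -69/128 -17/32 -1/2 0 } so -277/512
step 11: add RED to get RBRBBBRBRBR; options L={ -1 -3/4 -5/8 -9/16 -35/64 -139/256 } R={ -277/512 -69/128 -17/32 -1/2 0 } so -555/1024
step 12: add RED to get RBRBBBRBRBRR; options L={ -1 -3/4 -5/8 -9/16 -35/64 -139/256 } R={ -555/1024 -277/512 -69/128 -17/32 -1/2 0 } so -1111/2048
step 13: add RED to get RBRBBBRBRBRRR; options L={ -1 -3/4 -5/8 -9/16 -35/64 -139/256 } R={ -1111/2048 -555/1024 -277/512 -69/128 -17/32 -1/2 0 } so -2223/4096
step 14: add RED to get RBRBBBRBRBRRRR; options L={ -1 -3/4 -5/8 -9/16 -35/64 -139/256 } R={ -2223/4096 -1111/2048 -555/1024 -277/512 -69/128 -17/32 -1/2 0 } so -4447/8192
step 15: add RED to get RBRBBBRBRBRRRRR; options L={ -1 -3/4 -5/8 -9/16 -35/64 -139/256 } R={ -4447/8192 -2223/4096 -1111/2048 -555/1024 -277/512 -69/128 -17/32 -1/2 0 } so -8895/16384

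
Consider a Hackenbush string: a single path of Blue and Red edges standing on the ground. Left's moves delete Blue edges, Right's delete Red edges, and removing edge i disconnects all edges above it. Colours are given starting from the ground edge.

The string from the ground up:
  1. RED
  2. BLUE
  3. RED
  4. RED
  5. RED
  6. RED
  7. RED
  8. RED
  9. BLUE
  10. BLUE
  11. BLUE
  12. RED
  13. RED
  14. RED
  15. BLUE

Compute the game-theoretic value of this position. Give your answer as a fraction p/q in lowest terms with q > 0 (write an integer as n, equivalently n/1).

-16157/16384

Prefix values for RED BLUE RED RED RED RED RED RED BLUE BLUE BLUE RED RED RED BLUE via {L|R} + simplicity:
edge 1 of 15 (RED): { — | 0 } gives -1
edge 2 of 15 (BLUE): { -1 | 0 } gives -1/2
edge 3 of 15 (RED): { -1 | -1/2 0 } gives -3/4
edge 4 of 15 (RED): { -1 | -3/4 -1/2 0 } gives -7/8
edge 5 of 15 (RED): { -1 | -7/8 -3/4 -1/2 0 } gives -15/16
edge 6 of 15 (RED): { -1 | -15/16 -7/8 -3/4 -1/2 0 } gives -31/32
edge 7 of 15 (RED): { -1 | -31/32 -15/16 -7/8 -3/4 -1/2 0 } gives -63/64
edge 8 of 15 (RED): { -1 | -63/64 -31/32 -15/16 -7/8 -3/4 -1/2 0 } gives -127/128
edge 9 of 15 (BLUE): { -1 -127/128 | -63/64 -31/32 -15/16 -7/8 -3/4 -1/2 0 } gives -253/256
edge 10 of 15 (BLUE): { -1 -127/128 -253/256 | -63/64 -31/32 -15/16 -7/8 -3/4 -1/2 0 } gives -505/512
edge 11 of 15 (BLUE): { -1 -127/128 -253/256 -505/512 | -63/64 -31/32 -15/16 -7/8 -3/4 -1/2 0 } gives -1009/1024
edge 12 of 15 (RED): { -1 -127/128 -253/256 -505/512 | -1009/1024 -63/64 -31/32 -15/16 -7/8 -3/4 -1/2 0 } gives -2019/2048
edge 13 of 15 (RED): { -1 -127/128 -253/256 -505/512 | -2019/2048 -1009/1024 -63/64 -31/32 -15/16 -7/8 -3/4 -1/2 0 } gives -4039/4096
edge 14 of 15 (RED): { -1 -127/128 -253/256 -505/512 | -4039/4096 -2019/2048 -1009/1024 -63/64 -31/32 -15/16 -7/8 -3/4 -1/2 0 } gives -8079/8192
edge 15 of 15 (BLUE): { -1 -127/128 -253/256 -505/512 -8079/8192 | -4039/4096 -2019/2048 -1009/1024 -63/64 -31/32 -15/16 -7/8 -3/4 -1/2 0 } gives -16157/16384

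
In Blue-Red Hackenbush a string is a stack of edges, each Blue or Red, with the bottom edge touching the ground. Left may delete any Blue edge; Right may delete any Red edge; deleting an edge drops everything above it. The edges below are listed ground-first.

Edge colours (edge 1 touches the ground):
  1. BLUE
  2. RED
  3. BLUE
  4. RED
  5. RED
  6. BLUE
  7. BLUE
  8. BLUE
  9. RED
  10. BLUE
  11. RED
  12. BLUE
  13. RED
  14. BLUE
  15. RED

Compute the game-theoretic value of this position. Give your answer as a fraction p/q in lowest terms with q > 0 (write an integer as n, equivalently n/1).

10069/16384

edge 1 of 15 (BLUE): { 0 | · } = 1
edge 2 of 15 (RED): { 0 | 1 } = 1/2
edge 3 of 15 (BLUE): { 0 1/2 | 1 } = 3/4
edge 4 of 15 (RED): { 0 1/2 | 3/4 1 } = 5/8
edge 5 of 15 (RED): { 0 1/2 | 5/8 3/4 1 } = 9/16
edge 6 of 15 (BLUE): { 0 1/2 9/16 | 5/8 3/4 1 } = 19/32
edge 7 of 15 (BLUE): { 0 1/2 9/16 19/32 | 5/8 3/4 1 } = 39/64
edge 8 of 15 (BLUE): { 0 1/2 9/16 19/32 39/64 | 5/8 3/4 1 } = 79/128
edge 9 of 15 (RED): { 0 1/2 9/16 19/32 39/64 | 79/128 5/8 3/4 1 } = 157/256
edge 10 of 15 (BLUE): { 0 1/2 9/16 19/32 39/64 157/256 | 79/128 5/8 3/4 1 } = 315/512
edge 11 of 15 (RED): { 0 1/2 9/16 19/32 39/64 157/256 | 315/512 79/128 5/8 3/4 1 } = 629/1024
edge 12 of 15 (BLUE): { 0 1/2 9/16 19/32 39/64 157/256 629/1024 | 315/512 79/128 5/8 3/4 1 } = 1259/2048
edge 13 of 15 (RED): { 0 1/2 9/16 19/32 39/64 157/256 629/1024 | 1259/2048 315/512 79/128 5/8 3/4 1 } = 2517/4096
edge 14 of 15 (BLUE): { 0 1/2 9/16 19/32 39/64 157/256 629/1024 2517/4096 | 1259/2048 315/512 79/128 5/8 3/4 1 } = 5035/8192
edge 15 of 15 (RED): { 0 1/2 9/16 19/32 39/64 157/256 629/1024 2517/4096 | 5035/8192 1259/2048 315/512 79/128 5/8 3/4 1 } = 10069/16384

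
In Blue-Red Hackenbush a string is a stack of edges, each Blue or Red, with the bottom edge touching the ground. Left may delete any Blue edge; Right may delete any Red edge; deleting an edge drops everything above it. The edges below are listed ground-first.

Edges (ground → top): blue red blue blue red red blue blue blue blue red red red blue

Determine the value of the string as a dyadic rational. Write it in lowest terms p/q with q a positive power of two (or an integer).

b: Left { 0 }, Right { — } -> simplest 1
br: Left { 0 }, Right { 1 } -> simplest 1/2
brb: Left { 0; 1/2 }, Right { 1 } -> simplest 3/4
brbb: Left { 0; 1/2; 3/4 }, Right { 1 } -> simplest 7/8
brbbr: Left { 0; 1/2; 3/4 }, Right { 7/8; 1 } -> simplest 13/16
brbbrr: Left { 0; 1/2; 3/4 }, Right { 13/16; 7/8; 1 } -> simplest 25/32
brbbrrb: Left { 0; 1/2; 3/4; 25/32 }, Right { 13/16; 7/8; 1 } -> simplest 51/64
brbbrrbb: Left { 0; 1/2; 3/4; 25/32; 51/64 }, Right { 13/16; 7/8; 1 } -> simplest 103/128
brbbrrbbb: Left { 0; 1/2; 3/4; 25/32; 51/64; 103/128 }, Right { 13/16; 7/8; 1 } -> simplest 207/256
brbbrrbbbb: Left { 0; 1/2; 3/4; 25/32; 51/64; 103/128; 207/256 }, Right { 13/16; 7/8; 1 } -> simplest 415/512
brbbrrbbbbr: Left { 0; 1/2; 3/4; 25/32; 51/64; 103/128; 207/256 }, Right { 415/512; 13/16; 7/8; 1 } -> simplest 829/1024
brbbrrbbbbrr: Left { 0; 1/2; 3/4; 25/32; 51/64; 103/128; 207/256 }, Right { 829/1024; 415/512; 13/16; 7/8; 1 } -> simplest 1657/2048
brbbrrbbbbrrr: Left { 0; 1/2; 3/4; 25/32; 51/64; 103/128; 207/256 }, Right { 1657/2048; 829/1024; 415/512; 13/16; 7/8; 1 } -> simplest 3313/4096
brbbrrbbbbrrrb: Left { 0; 1/2; 3/4; 25/32; 51/64; 103/128; 207/256; 3313/4096 }, Right { 1657/2048; 829/1024; 415/512; 13/16; 7/8; 1 } -> simplest 6627/8192

6627/8192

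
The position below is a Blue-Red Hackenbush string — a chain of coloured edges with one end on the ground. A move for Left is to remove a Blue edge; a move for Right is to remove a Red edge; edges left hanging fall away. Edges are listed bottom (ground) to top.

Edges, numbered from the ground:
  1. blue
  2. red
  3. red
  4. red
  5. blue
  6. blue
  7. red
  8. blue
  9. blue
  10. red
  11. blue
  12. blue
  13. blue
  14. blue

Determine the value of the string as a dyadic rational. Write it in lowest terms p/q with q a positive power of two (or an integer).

G_1 [b]  L=[0]  R=[(no moves)]  gives 1
G_2 [br]  L=[0]  R=[1]  gives 1/2
G_3 [brr]  L=[0]  R=[1/2, 1]  gives 1/4
G_4 [brrr]  L=[0]  R=[1/4, 1/2, 1]  gives 1/8
G_5 [brrrb]  L=[0, 1/8]  R=[1/4, 1/2, 1]  gives 3/16
G_6 [brrrbb]  L=[0, 1/8, 3/16]  R=[1/4, 1/2, 1]  gives 7/32
G_7 [brrrbbr]  L=[0, 1/8, 3/16]  R=[7/32, 1/4, 1/2, 1]  gives 13/64
G_8 [brrrbbrb]  L=[0, 1/8, 3/16, 13/64]  R=[7/32, 1/4, 1/2, 1]  gives 27/128
G_9 [brrrbbrbb]  L=[0, 1/8, 3/16, 13/64, 27/128]  R=[7/32, 1/4, 1/2, 1]  gives 55/256
G_10 [brrrbbrbbr]  L=[0, 1/8, 3/16, 13/64, 27/128]  R=[55/256, 7/32, 1/4, 1/2, 1]  gives 109/512
G_11 [brrrbbrbbrb]  L=[0, 1/8, 3/16, 13/64, 27/128, 109/512]  R=[55/256, 7/32, 1/4, 1/2, 1]  gives 219/1024
G_12 [brrrbbrbbrbb]  L=[0, 1/8, 3/16, 13/64, 27/128, 109/512, 219/1024]  R=[55/256, 7/32, 1/4, 1/2, 1]  gives 439/2048
G_13 [brrrbbrbbrbbb]  L=[0, 1/8, 3/16, 13/64, 27/128, 109/512, 219/1024, 439/2048]  R=[55/256, 7/32, 1/4, 1/2, 1]  gives 879/4096
G_14 [brrrbbrbbrbbbb]  L=[0, 1/8, 3/16, 13/64, 27/128, 109/512, 219/1024, 439/2048, 879/4096]  R=[55/256, 7/32, 1/4, 1/2, 1]  gives 1759/8192

1759/8192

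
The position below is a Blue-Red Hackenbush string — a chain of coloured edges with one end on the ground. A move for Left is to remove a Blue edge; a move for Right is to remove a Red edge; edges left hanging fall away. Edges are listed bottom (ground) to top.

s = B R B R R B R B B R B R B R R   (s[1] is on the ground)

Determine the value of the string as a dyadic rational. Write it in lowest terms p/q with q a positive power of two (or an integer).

9641/16384

Build val(s[:k]) for k = 1..15, string s = B R B R R B R B B R B R B R R.
B: Left { 0 }, Right { none } ⇒ simplest 1
BR: Left { 0 }, Right { 1 } ⇒ simplest 1/2
BRB: Left { 0; 1/2 }, Right { 1 } ⇒ simplest 3/4
BRBR: Left { 0; 1/2 }, Right { 3/4; 1 } ⇒ simplest 5/8
BRBRR: Left { 0; 1/2 }, Right { 5/8; 3/4; 1 } ⇒ simplest 9/16
BRBRRB: Left { 0; 1/2; 9/16 }, Right { 5/8; 3/4; 1 } ⇒ simplest 19/32
BRBRRBR: Left { 0; 1/2; 9/16 }, Right { 19/32; 5/8; 3/4; 1 } ⇒ simplest 37/64
BRBRRBRB: Left { 0; 1/2; 9/16; 37/64 }, Right { 19/32; 5/8; 3/4; 1 } ⇒ simplest 75/128
BRBRRBRBB: Left { 0; 1/2; 9/16; 37/64; 75/128 }, Right { 19/32; 5/8; 3/4; 1 } ⇒ simplest 151/256
BRBRRBRBBR: Left { 0; 1/2; 9/16; 37/64; 75/128 }, Right { 151/256; 19/32; 5/8; 3/4; 1 } ⇒ simplest 301/512
BRBRRBRBBRB: Left { 0; 1/2; 9/16; 37/64; 75/128; 301/512 }, Right { 151/256; 19/32; 5/8; 3/4; 1 } ⇒ simplest 603/1024
BRBRRBRBBRBR: Left { 0; 1/2; 9/16; 37/64; 75/128; 301/512 }, Right { 603/1024; 151/256; 19/32; 5/8; 3/4; 1 } ⇒ simplest 1205/2048
BRBRRBRBBRBRB: Left { 0; 1/2; 9/16; 37/64; 75/128; 301/512; 1205/2048 }, Right { 603/1024; 151/256; 19/32; 5/8; 3/4; 1 } ⇒ simplest 2411/4096
BRBRRBRBBRBRBR: Left { 0; 1/2; 9/16; 37/64; 75/128; 301/512; 1205/2048 }, Right { 2411/4096; 603/1024; 151/256; 19/32; 5/8; 3/4; 1 } ⇒ simplest 4821/8192
BRBRRBRBBRBRBRR: Left { 0; 1/2; 9/16; 37/64; 75/128; 301/512; 1205/2048 }, Right { 4821/8192; 2411/4096; 603/1024; 151/256; 19/32; 5/8; 3/4; 1 } ⇒ simplest 9641/16384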